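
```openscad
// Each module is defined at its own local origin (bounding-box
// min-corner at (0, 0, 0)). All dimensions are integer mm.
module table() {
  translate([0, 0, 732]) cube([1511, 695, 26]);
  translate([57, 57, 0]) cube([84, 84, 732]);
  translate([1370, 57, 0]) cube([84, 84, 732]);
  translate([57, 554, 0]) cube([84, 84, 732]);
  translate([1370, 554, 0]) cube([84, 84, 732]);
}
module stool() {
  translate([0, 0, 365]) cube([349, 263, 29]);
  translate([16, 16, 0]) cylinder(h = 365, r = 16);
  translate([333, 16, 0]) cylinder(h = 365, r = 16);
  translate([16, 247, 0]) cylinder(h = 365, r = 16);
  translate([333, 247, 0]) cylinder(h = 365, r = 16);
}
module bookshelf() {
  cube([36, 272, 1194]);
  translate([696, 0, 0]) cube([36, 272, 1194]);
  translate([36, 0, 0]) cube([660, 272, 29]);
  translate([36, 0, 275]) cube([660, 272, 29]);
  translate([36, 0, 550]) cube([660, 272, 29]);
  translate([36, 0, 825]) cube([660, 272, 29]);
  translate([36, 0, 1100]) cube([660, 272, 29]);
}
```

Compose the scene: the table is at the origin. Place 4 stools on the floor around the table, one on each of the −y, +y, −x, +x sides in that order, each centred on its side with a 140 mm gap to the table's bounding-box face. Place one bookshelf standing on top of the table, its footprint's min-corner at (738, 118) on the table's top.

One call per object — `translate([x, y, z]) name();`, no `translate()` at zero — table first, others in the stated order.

table();
translate([581, -403, 0]) stool();
translate([581, 835, 0]) stool();
translate([-489, 216, 0]) stool();
translate([1651, 216, 0]) stool();
translate([738, 118, 758]) bookshelf();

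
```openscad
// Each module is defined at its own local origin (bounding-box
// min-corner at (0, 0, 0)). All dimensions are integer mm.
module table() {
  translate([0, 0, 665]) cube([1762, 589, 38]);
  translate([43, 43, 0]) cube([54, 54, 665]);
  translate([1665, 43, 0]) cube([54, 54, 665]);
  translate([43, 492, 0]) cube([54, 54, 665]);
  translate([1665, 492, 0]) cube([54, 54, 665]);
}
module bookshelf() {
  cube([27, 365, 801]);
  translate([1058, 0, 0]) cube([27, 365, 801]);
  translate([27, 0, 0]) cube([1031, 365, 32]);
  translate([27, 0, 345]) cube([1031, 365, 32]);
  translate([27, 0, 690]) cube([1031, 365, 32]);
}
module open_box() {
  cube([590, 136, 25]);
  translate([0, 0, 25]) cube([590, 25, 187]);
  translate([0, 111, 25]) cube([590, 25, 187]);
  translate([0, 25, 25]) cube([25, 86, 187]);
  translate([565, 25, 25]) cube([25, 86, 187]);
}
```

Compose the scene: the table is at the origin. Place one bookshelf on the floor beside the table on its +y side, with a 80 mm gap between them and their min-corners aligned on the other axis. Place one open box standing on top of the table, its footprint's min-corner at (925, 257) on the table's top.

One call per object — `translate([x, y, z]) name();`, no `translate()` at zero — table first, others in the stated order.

table();
translate([0, 669, 0]) bookshelf();
translate([925, 257, 703]) open_box();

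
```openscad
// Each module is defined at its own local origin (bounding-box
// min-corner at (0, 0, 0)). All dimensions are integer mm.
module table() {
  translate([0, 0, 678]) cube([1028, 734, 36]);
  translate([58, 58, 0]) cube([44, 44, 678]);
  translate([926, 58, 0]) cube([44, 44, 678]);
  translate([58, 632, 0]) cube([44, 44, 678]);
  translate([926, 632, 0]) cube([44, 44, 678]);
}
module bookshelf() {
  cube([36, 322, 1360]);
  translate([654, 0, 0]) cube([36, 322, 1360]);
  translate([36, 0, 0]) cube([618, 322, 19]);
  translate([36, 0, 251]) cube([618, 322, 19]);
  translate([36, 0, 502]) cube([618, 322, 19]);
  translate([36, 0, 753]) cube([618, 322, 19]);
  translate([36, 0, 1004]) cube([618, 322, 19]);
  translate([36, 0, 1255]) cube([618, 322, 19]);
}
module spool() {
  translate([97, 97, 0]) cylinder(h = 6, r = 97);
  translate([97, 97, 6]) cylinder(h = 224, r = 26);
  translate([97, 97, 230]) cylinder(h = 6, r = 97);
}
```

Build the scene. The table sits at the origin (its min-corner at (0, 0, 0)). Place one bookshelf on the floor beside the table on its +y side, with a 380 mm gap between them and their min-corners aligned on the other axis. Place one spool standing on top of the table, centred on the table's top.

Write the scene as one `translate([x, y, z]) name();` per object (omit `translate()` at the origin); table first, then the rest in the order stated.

table();
translate([0, 1114, 0]) bookshelf();
translate([417, 270, 714]) spool();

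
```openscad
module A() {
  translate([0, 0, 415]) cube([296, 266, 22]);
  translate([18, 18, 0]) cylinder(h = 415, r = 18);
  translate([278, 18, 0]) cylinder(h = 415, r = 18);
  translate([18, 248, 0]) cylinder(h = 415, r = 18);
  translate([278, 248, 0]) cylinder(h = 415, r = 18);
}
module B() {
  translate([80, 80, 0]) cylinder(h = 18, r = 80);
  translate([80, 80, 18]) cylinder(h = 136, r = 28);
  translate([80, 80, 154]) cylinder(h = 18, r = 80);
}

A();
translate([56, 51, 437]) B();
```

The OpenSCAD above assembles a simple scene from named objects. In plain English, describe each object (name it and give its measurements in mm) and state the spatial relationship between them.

A is a four-legged stool. The seat is 296×266 mm, 22 mm thick, top at z = 437 mm. It stands on four round legs, each 36 mm in diameter, from z = 0 to the seat underside, each leg's axis is inset half a diameter from the nearest pair of seat edges (so the leg's bounding box is flush with the corner).

B is a spool: two coaxial disc flanges of radius 80 mm and thickness 18 mm, joined by a core cylinder of radius 28 mm and height 136 mm. The lower flange rests on z = 0 and the three cylinders share a vertical axis.

The spool is on top of the stool.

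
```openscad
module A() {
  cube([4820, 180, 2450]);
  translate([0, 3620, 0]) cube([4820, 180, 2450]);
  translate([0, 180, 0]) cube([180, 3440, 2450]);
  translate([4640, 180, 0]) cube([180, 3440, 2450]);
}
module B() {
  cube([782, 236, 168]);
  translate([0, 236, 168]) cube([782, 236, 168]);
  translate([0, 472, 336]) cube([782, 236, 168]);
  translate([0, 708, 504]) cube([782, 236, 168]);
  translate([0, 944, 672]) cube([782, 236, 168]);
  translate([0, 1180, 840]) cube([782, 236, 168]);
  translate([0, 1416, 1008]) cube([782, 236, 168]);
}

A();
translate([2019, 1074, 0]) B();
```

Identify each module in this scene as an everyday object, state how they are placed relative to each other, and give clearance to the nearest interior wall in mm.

A is a house frame. B is a staircase. The staircase sits inside the house frame, centred. The clearance to the nearest interior wall is 894 mm.

Clearances: x = 1839, y = 894; minimum 894 mm.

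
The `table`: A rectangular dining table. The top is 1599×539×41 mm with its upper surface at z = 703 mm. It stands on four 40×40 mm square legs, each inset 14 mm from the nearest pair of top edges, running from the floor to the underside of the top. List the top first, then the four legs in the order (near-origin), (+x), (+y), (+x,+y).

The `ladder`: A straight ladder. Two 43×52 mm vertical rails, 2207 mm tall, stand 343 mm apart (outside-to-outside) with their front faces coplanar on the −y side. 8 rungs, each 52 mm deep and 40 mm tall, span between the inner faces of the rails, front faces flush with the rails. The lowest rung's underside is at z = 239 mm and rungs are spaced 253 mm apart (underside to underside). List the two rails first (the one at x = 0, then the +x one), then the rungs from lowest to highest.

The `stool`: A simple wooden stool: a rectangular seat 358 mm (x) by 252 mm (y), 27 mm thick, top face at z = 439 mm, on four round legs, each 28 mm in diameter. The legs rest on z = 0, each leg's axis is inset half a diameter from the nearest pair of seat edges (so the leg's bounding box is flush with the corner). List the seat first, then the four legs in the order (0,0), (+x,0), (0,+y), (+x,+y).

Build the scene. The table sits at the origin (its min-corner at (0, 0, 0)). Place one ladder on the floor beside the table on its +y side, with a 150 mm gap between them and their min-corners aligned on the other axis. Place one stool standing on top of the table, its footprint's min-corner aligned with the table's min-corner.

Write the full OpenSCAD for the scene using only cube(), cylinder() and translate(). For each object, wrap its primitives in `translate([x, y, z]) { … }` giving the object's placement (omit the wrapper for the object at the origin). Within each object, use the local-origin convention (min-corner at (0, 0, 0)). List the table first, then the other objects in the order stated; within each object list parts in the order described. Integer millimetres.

translate([0, 0, 662]) cube([1599, 539, 41]);
translate([14, 14, 0]) cube([40, 40, 662]);
translate([1545, 14, 0]) cube([40, 40, 662]);
translate([14, 485, 0]) cube([40, 40, 662]);
translate([1545, 485, 0]) cube([40, 40, 662]);
translate([0, 689, 0]) {
  cube([43, 52, 2207]);
  translate([300, 0, 0]) cube([43, 52, 2207]);
  translate([43, 0, 239]) cube([257, 52, 40]);
  translate([43, 0, 492]) cube([257, 52, 40]);
  translate([43, 0, 745]) cube([257, 52, 40]);
  translate([43, 0, 998]) cube([257, 52, 40]);
  translate([43, 0, 1251]) cube([257, 52, 40]);
  translate([43, 0, 1504]) cube([257, 52, 40]);
  translate([43, 0, 1757]) cube([257, 52, 40]);
  translate([43, 0, 2010]) cube([257, 52, 40]);
}
translate([0, 0, 703]) {
  translate([0, 0, 412]) cube([358, 252, 27]);
  translate([14, 14, 0]) cylinder(h = 412, r = 14);
  translate([344, 14, 0]) cylinder(h = 412, r = 14);
  translate([14, 238, 0]) cylinder(h = 412, r = 14);
  translate([344, 238, 0]) cylinder(h = 412, r = 14);
}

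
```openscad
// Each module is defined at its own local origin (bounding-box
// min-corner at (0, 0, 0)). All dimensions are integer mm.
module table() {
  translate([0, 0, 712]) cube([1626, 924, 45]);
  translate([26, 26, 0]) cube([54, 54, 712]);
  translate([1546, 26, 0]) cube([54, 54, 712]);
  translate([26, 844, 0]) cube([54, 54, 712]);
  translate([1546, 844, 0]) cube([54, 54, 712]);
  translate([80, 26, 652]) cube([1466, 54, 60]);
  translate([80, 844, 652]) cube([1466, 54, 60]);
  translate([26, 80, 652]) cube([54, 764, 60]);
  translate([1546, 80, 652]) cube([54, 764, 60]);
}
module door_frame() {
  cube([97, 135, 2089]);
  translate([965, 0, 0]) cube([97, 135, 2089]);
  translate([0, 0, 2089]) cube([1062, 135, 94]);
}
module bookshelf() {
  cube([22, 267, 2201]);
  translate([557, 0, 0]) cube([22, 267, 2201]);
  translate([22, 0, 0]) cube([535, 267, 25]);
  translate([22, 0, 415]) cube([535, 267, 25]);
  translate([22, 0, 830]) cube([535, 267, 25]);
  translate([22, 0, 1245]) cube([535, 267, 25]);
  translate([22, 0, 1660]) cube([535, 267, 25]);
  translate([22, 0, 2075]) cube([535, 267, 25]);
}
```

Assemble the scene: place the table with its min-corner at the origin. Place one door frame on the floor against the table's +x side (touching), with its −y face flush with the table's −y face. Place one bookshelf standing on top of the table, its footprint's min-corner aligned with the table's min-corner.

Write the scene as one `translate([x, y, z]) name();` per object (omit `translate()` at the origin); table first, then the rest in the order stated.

table();
translate([1626, 0, 0]) door_frame();
translate([0, 0, 757]) bookshelf();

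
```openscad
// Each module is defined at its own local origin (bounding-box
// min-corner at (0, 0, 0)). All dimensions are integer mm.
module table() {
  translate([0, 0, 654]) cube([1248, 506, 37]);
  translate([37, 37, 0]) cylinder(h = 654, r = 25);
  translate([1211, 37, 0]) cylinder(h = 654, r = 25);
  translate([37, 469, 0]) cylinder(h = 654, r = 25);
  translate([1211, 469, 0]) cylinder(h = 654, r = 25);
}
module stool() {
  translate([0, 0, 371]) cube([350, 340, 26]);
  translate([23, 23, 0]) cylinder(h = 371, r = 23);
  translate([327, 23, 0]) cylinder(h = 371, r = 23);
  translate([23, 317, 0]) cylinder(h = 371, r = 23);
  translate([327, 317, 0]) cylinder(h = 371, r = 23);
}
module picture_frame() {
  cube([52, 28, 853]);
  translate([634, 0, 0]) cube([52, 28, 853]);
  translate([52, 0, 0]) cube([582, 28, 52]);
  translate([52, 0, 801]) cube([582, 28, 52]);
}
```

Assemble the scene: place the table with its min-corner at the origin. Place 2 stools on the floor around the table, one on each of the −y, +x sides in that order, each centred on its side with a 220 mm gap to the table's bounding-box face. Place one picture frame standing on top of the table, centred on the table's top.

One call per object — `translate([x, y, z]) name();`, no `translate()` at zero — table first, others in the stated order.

table();
translate([449, -560, 0]) stool();
translate([1468, 83, 0]) stool();
translate([281, 239, 691]) picture_frame();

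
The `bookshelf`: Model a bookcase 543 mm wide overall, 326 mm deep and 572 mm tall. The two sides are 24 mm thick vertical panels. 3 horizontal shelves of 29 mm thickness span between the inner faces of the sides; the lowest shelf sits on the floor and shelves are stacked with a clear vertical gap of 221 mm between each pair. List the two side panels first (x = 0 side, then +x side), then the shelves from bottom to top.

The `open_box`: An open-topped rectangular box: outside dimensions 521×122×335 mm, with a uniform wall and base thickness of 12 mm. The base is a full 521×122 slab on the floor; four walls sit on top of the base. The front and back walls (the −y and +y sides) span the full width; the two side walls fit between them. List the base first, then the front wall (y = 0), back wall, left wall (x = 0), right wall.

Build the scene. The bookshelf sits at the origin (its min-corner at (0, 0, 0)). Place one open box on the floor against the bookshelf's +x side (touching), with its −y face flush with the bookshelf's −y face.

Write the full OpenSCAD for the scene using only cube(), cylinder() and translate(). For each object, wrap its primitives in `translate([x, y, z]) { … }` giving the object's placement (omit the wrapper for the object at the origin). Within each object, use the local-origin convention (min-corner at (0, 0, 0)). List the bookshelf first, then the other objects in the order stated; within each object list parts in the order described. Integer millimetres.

cube([24, 326, 572]);
translate([519, 0, 0]) cube([24, 326, 572]);
translate([24, 0, 0]) cube([495, 326, 29]);
translate([24, 0, 250]) cube([495, 326, 29]);
translate([24, 0, 500]) cube([495, 326, 29]);
translate([543, 0, 0]) {
  cube([521, 122, 12]);
  translate([0, 0, 12]) cube([521, 12, 323]);
  translate([0, 110, 12]) cube([521, 12, 323]);
  translate([0, 12, 12]) cube([12, 98, 323]);
  translate([509, 12, 12]) cube([12, 98, 323]);
}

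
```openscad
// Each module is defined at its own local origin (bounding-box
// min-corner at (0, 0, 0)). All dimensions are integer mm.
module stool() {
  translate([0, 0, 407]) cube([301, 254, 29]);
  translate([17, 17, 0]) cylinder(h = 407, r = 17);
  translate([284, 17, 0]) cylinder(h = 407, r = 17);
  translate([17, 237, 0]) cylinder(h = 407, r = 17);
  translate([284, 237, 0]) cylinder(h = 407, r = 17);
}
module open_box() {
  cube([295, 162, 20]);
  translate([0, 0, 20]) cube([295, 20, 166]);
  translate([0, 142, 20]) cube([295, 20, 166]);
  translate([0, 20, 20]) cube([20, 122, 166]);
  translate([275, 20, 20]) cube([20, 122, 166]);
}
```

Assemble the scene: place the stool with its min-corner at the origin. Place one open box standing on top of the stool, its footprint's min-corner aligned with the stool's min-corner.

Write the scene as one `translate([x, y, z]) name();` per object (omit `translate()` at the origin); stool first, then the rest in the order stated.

stool();
translate([0, 0, 436]) open_box();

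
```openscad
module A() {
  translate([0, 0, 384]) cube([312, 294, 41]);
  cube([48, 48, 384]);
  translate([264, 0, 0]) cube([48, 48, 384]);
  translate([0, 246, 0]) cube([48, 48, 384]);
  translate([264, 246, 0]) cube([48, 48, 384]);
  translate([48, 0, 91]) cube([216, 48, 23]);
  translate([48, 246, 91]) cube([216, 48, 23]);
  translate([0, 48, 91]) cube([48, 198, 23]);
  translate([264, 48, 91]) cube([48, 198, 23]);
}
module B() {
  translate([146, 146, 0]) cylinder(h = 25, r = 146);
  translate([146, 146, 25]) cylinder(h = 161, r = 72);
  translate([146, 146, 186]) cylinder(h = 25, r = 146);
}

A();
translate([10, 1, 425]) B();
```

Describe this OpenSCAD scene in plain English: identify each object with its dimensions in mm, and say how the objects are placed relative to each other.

A is a simple wooden stool: a rectangular seat 312 mm (x) by 294 mm (y), 41 mm thick, top face at z = 425 mm, on four square legs, each 48×48 mm in cross-section. The legs rest on z = 0, each flush with a corner of the seat. Four stretchers, 48 mm wide and 23 mm tall, connect adjacent legs with their undersides at z = 91 mm, each running between the inner faces of the legs it joins and aligned with the legs' outer faces on the other axis.

B is a spool: two coaxial disc flanges of radius 146 mm and thickness 25 mm, joined by a core cylinder of radius 72 mm and height 161 mm. The lower flange rests on z = 0 and the three cylinders share a vertical axis.

The spool is on top of the stool, centred.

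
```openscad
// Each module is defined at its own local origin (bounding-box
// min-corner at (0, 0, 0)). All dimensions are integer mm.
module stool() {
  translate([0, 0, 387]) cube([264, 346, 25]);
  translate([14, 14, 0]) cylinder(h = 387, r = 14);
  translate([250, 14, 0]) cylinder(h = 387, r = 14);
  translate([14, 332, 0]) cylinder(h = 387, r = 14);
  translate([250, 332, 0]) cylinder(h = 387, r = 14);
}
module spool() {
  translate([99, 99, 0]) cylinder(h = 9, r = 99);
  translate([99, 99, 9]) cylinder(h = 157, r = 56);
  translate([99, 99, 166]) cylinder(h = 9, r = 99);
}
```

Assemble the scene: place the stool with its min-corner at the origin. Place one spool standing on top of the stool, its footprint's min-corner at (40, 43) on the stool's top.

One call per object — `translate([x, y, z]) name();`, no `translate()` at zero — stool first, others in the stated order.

stool();
translate([40, 43, 412]) spool();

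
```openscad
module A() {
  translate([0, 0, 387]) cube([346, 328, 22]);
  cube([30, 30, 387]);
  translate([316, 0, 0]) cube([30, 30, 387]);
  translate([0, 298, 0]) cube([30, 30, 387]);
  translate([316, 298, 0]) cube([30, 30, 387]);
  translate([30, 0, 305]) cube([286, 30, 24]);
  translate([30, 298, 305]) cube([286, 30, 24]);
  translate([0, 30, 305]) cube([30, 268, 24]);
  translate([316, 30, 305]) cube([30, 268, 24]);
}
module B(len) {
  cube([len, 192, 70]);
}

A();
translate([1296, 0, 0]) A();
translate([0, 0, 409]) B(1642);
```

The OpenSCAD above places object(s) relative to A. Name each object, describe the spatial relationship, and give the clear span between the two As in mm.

Second stool starts at x = 1296; first ends at x = 346; clear span = 1296 − 346 = 950 mm.

A is a stool. B is a beam. A beam spans the tops of two stools. The clear span between the two stools is 950 mm.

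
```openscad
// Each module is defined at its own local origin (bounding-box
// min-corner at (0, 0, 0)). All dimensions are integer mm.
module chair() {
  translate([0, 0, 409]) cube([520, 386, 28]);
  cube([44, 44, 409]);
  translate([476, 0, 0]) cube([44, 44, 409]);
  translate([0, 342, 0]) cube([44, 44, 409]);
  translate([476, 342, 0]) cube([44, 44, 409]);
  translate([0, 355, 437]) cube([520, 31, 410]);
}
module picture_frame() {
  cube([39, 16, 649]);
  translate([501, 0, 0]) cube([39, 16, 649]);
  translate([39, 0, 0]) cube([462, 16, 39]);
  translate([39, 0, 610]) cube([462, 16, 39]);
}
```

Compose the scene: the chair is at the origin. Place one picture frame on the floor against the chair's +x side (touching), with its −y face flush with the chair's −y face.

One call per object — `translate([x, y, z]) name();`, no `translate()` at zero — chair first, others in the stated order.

chair();
translate([520, 0, 0]) picture_frame();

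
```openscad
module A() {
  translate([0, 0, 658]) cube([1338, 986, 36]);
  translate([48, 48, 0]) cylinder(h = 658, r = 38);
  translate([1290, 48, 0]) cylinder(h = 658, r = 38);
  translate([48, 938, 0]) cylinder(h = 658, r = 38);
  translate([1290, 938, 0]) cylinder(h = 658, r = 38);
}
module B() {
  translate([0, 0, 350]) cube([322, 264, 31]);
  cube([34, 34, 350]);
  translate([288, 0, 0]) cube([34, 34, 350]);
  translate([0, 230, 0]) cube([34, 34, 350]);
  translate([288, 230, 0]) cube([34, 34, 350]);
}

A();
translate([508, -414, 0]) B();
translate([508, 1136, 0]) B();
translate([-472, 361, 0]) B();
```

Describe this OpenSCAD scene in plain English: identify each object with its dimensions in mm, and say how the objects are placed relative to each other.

A is a table with a 1338×986 mm rectangular top, 36 mm thick, top surface at z = 694 mm, supported by four round legs of 76 mm diameter, each leg's bounding box inset 10 mm from the nearest pair of top edges, running from the floor.

B is a four-legged stool. The seat is 322×264 mm, 31 mm thick, top at z = 381 mm. It stands on four square legs, each 34×34 mm in cross-section, from z = 0 to the seat underside, each flush with a corner of the seat.

Three stools sit around the table at the −y, +y, −x sides.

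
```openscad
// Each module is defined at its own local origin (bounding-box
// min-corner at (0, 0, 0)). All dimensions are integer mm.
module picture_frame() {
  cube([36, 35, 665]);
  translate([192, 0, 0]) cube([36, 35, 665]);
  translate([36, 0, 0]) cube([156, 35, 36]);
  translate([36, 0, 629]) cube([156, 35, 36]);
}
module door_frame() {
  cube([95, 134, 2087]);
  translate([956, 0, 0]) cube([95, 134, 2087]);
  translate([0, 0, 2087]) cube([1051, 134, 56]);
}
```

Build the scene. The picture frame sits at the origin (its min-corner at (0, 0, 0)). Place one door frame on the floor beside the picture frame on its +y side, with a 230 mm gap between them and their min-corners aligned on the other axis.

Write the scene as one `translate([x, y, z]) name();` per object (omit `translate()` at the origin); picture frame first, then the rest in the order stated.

picture_frame();
translate([0, 265, 0]) door_frame();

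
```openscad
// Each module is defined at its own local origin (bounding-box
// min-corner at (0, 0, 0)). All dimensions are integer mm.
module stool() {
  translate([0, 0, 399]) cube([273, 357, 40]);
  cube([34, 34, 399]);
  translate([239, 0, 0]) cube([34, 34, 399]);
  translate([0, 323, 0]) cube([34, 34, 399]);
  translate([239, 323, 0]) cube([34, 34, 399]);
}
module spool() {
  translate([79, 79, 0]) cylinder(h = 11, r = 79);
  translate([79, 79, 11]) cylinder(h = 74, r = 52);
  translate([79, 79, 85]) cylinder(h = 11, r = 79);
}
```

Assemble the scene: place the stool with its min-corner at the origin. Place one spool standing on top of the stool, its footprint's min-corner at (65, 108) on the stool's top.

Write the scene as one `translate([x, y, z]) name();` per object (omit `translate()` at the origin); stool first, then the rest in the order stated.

stool();
translate([65, 108, 439]) spool();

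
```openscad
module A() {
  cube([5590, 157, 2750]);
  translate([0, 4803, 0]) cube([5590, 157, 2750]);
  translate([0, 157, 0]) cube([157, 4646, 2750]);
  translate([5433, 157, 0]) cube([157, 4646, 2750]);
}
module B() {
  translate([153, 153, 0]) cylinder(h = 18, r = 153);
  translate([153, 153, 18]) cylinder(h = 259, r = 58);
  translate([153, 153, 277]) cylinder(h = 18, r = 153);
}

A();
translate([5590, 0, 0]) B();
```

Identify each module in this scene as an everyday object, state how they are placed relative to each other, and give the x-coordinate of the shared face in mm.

A is a house frame. B is a spool. The spool is against the house frame's +x side, with their −y faces flush. The x-coordinate of the shared face is 5590 mm.

The house frame's +x face and the spool's −x face are both at x = 5590 mm.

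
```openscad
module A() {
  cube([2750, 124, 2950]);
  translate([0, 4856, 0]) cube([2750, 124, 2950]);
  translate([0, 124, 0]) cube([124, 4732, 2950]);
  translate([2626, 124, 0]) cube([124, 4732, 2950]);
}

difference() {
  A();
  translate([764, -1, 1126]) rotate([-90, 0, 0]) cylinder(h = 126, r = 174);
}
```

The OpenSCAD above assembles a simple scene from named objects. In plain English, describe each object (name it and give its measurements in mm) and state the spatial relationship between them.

A is a box-shaped house frame (walls only): outside footprint 2750×4980 mm, wall height 2950 mm, wall thickness 124 mm. The two y-facing walls run the full x-width; the two x-facing walls fit between the inner faces of the y-facing walls.

The house frame has a circular hole of radius 174 mm through its front wall, centred at (x = 764, z = 1126).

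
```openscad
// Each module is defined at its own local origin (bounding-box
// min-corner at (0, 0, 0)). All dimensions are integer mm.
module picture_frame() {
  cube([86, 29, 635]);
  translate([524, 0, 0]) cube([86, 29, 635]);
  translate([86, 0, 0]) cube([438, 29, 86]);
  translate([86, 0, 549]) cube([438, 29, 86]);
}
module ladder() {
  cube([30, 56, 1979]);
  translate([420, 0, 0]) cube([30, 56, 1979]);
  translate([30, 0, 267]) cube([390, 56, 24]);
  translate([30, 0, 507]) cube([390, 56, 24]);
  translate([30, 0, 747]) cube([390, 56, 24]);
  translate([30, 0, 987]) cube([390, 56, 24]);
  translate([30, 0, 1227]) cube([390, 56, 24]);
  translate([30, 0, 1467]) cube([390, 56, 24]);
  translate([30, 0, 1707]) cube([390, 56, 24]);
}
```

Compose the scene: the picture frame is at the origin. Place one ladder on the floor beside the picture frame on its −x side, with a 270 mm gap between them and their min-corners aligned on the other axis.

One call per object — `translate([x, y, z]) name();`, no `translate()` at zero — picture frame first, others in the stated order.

picture_frame();
translate([-720, 0, 0]) ladder();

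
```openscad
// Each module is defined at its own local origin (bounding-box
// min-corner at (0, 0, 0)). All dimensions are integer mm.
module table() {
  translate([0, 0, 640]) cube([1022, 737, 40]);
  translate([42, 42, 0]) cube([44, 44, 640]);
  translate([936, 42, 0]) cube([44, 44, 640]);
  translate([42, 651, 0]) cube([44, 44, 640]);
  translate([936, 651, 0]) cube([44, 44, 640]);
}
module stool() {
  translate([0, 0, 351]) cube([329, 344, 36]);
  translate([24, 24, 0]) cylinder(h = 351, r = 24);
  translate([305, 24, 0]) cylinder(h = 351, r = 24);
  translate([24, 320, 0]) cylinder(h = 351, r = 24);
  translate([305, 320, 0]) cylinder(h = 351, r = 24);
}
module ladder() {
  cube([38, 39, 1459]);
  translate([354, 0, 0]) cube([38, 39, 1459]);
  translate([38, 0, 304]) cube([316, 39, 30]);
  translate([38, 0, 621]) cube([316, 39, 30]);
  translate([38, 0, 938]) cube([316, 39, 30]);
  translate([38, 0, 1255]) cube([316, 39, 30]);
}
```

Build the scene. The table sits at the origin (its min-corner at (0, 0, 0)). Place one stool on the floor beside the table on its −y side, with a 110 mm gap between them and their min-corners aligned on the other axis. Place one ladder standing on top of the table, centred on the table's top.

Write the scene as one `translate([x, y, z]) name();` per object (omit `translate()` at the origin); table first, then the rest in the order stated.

table();
translate([0, -454, 0]) stool();
translate([315, 349, 680]) ladder();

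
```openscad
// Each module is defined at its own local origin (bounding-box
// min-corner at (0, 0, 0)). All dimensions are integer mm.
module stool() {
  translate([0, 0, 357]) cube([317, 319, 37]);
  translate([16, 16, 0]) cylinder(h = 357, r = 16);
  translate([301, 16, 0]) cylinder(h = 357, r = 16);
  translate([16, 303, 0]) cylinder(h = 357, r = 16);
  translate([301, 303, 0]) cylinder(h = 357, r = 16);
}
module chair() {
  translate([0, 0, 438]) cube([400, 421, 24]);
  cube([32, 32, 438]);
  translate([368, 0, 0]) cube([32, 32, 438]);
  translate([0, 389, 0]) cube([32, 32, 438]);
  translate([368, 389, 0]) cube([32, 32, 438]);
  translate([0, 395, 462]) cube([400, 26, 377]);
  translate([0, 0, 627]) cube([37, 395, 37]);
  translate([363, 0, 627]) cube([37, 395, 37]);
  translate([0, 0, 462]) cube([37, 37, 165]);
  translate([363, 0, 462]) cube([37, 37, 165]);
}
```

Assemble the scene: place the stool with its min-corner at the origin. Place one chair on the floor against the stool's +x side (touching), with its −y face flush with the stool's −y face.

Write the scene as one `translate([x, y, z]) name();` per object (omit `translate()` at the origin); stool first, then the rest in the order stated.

stool();
translate([317, 0, 0]) chair();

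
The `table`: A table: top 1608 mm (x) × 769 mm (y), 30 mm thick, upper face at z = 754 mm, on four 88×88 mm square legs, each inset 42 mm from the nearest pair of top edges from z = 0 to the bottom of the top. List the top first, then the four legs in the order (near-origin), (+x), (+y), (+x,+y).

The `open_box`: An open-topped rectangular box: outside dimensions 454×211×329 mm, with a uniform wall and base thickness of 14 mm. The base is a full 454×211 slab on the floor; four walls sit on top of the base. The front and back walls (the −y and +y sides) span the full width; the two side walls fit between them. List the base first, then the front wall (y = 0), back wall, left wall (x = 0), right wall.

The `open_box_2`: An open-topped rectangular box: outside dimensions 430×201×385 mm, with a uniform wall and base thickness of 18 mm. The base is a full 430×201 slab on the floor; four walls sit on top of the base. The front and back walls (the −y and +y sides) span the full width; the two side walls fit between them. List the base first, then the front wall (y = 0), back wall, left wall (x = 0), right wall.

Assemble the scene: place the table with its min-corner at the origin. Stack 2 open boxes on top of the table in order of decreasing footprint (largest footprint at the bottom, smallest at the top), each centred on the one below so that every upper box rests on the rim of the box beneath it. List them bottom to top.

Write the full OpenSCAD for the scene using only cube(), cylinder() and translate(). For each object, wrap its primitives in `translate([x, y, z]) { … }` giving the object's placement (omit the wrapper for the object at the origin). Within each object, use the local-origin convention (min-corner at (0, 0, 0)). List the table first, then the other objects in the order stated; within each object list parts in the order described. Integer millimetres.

translate([0, 0, 724]) cube([1608, 769, 30]);
translate([42, 42, 0]) cube([88, 88, 724]);
translate([1478, 42, 0]) cube([88, 88, 724]);
translate([42, 639, 0]) cube([88, 88, 724]);
translate([1478, 639, 0]) cube([88, 88, 724]);
translate([577, 279, 754]) {
  cube([454, 211, 14]);
  translate([0, 0, 14]) cube([454, 14, 315]);
  translate([0, 197, 14]) cube([454, 14, 315]);
  translate([0, 14, 14]) cube([14, 183, 315]);
  translate([440, 14, 14]) cube([14, 183, 315]);
}
translate([589, 284, 1083]) {
  cube([430, 201, 18]);
  translate([0, 0, 18]) cube([430, 18, 367]);
  translate([0, 183, 18]) cube([430, 18, 367]);
  translate([0, 18, 18]) cube([18, 165, 367]);
  translate([412, 18, 18]) cube([18, 165, 367]);
}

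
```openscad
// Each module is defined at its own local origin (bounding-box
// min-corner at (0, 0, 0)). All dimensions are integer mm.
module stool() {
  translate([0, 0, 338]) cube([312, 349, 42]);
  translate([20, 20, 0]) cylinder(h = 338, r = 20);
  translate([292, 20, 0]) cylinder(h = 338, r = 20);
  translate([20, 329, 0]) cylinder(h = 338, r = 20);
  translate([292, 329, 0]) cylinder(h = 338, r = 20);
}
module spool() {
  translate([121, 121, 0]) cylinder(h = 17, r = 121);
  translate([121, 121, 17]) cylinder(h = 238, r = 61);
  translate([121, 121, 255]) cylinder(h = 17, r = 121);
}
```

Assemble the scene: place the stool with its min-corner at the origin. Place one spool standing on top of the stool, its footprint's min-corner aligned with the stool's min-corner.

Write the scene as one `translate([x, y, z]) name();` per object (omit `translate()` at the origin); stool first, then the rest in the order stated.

stool();
translate([0, 0, 380]) spool();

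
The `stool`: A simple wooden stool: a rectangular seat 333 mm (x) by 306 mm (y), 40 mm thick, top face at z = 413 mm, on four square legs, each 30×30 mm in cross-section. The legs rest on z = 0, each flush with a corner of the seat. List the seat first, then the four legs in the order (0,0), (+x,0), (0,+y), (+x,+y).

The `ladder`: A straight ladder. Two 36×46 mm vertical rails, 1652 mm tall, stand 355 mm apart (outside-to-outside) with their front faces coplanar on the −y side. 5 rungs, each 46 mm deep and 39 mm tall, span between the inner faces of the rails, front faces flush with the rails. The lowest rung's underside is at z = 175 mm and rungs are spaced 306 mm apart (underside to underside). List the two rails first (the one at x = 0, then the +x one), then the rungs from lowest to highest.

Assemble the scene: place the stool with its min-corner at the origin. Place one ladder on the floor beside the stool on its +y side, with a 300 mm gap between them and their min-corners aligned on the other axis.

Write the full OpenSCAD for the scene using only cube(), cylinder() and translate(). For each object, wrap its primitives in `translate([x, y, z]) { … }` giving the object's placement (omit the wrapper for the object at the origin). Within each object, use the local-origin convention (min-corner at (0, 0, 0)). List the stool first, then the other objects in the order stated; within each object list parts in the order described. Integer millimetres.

translate([0, 0, 373]) cube([333, 306, 40]);
cube([30, 30, 373]);
translate([303, 0, 0]) cube([30, 30, 373]);
translate([0, 276, 0]) cube([30, 30, 373]);
translate([303, 276, 0]) cube([30, 30, 373]);
translate([0, 606, 0]) {
  cube([36, 46, 1652]);
  translate([319, 0, 0]) cube([36, 46, 1652]);
  translate([36, 0, 175]) cube([283, 46, 39]);
  translate([36, 0, 481]) cube([283, 46, 39]);
  translate([36, 0, 787]) cube([283, 46, 39]);
  translate([36, 0, 1093]) cube([283, 46, 39]);
  translate([36, 0, 1399]) cube([283, 46, 39]);
}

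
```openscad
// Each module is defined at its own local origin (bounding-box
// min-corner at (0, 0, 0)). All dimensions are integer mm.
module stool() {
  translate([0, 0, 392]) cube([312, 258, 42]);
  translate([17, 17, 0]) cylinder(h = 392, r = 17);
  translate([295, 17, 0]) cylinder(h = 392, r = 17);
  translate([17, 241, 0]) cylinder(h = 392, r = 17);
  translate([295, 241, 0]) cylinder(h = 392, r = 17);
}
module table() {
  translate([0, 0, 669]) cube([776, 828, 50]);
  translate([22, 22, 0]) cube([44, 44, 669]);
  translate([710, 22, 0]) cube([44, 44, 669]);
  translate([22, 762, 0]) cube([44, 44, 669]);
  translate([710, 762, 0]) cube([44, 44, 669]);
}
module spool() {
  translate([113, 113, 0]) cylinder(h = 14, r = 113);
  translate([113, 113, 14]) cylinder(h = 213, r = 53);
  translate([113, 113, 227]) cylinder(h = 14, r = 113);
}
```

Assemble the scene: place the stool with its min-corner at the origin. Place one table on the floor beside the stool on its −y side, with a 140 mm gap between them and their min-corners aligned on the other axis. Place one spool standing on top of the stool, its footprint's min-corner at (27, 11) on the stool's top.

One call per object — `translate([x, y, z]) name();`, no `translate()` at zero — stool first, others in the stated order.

stool();
translate([0, -968, 0]) table();
translate([27, 11, 434]) spool();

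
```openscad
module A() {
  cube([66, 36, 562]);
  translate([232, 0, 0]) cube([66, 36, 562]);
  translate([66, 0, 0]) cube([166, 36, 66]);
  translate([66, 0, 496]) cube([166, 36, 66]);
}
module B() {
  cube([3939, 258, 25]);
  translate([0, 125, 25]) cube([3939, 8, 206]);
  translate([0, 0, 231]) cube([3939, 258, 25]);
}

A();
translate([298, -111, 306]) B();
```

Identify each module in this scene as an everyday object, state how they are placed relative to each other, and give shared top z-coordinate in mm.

Both tops at z = 562 mm.

A is a picture frame. B is an I-beam. The I-beam is beside the picture frame with their tops flush at z = 562. The shared top z-coordinate is 562 mm.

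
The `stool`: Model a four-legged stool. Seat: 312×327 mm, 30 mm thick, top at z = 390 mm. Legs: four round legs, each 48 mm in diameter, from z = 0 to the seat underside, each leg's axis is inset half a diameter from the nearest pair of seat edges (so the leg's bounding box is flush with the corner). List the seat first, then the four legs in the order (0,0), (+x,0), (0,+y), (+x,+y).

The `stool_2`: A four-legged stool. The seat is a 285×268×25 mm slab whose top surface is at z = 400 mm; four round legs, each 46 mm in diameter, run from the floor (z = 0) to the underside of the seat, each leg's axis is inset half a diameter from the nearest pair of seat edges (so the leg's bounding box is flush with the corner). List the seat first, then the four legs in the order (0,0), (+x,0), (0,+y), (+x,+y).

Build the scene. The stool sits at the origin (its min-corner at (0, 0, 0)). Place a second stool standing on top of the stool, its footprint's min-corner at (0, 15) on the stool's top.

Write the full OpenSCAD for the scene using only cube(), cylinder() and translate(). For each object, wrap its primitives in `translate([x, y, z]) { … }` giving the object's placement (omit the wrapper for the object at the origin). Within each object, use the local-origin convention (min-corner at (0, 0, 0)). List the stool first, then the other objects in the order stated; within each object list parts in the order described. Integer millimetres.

translate([0, 0, 360]) cube([312, 327, 30]);
translate([24, 24, 0]) cylinder(h = 360, r = 24);
translate([288, 24, 0]) cylinder(h = 360, r = 24);
translate([24, 303, 0]) cylinder(h = 360, r = 24);
translate([288, 303, 0]) cylinder(h = 360, r = 24);
translate([0, 15, 390]) {
  translate([0, 0, 375]) cube([285, 268, 25]);
  translate([23, 23, 0]) cylinder(h = 375, r = 23);
  translate([262, 23, 0]) cylinder(h = 375, r = 23);
  translate([23, 245, 0]) cylinder(h = 375, r = 23);
  translate([262, 245, 0]) cylinder(h = 375, r = 23);
}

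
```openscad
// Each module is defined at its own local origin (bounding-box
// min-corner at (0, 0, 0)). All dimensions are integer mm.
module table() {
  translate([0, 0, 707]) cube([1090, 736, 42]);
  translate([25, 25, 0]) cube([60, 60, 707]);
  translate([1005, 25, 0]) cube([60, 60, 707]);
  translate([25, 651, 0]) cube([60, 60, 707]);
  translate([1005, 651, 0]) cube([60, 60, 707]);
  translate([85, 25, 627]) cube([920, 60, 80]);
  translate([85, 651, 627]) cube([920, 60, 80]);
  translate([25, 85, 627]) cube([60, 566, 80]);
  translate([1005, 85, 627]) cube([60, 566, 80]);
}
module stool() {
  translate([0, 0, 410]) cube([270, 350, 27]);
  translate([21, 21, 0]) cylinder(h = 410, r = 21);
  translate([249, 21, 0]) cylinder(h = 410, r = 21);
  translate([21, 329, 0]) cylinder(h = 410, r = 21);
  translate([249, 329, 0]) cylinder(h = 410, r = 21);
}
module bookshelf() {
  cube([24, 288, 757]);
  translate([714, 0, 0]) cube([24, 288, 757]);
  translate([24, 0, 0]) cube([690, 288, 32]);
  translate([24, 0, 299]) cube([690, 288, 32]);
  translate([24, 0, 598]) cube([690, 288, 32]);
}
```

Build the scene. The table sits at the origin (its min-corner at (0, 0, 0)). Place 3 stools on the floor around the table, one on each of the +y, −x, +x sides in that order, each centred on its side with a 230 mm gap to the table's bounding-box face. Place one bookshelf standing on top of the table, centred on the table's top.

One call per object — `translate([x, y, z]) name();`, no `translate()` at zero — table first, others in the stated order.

table();
translate([410, 966, 0]) stool();
translate([-500, 193, 0]) stool();
translate([1320, 193, 0]) stool();
translate([176, 224, 749]) bookshelf();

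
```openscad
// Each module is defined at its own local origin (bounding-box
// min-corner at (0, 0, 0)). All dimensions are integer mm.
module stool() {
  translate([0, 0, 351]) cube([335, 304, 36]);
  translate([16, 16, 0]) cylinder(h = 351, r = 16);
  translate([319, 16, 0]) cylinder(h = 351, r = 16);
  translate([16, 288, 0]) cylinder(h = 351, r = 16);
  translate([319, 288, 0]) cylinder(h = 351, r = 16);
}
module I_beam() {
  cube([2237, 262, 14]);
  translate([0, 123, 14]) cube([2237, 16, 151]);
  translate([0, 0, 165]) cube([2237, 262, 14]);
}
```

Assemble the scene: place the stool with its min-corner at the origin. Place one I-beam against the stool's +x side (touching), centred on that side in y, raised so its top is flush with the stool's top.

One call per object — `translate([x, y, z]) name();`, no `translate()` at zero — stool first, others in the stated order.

stool();
translate([335, 21, 208]) I_beam();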